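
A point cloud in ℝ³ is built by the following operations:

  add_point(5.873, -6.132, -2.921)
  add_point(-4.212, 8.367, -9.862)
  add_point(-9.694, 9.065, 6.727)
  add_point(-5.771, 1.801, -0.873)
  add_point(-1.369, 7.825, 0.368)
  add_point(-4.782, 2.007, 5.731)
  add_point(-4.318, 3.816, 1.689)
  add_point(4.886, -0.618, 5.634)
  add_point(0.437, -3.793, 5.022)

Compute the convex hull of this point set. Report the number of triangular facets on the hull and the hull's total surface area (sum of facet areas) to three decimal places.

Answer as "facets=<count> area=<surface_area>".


facets=12 area=580.889

Points on the hull: [0, 1, 2, 3, 4, 5, 7, 8] (8 of 9).

Per-facet area ½‖(b−a)×(c−a)‖:
  f1: (p3, p1, p2) → 61.6319
  f2: (p3, p1, p0) → 79.6403
  f3: (p7, p1, p0) → 95.8168
  f4: (p4, p1, p2) → 52.2504
  f5: (p4, p7, p2) → 60.2661
  f6: (p4, p7, p1) → 49.5046
  f7: (p8, p3, p0) → 50.6480
  f8: (p8, p7, p0) → 26.5811
  f9: (p8, p7, p2) → 45.2307
  f10: (p5, p3, p2) → 28.8727
  f11: (p5, p8, p2) → 4.2778
  f12: (p5, p8, p3) → 26.1683
Σ area = 580.889

Check V−E+F: 8 − 18 + 12 = 2.


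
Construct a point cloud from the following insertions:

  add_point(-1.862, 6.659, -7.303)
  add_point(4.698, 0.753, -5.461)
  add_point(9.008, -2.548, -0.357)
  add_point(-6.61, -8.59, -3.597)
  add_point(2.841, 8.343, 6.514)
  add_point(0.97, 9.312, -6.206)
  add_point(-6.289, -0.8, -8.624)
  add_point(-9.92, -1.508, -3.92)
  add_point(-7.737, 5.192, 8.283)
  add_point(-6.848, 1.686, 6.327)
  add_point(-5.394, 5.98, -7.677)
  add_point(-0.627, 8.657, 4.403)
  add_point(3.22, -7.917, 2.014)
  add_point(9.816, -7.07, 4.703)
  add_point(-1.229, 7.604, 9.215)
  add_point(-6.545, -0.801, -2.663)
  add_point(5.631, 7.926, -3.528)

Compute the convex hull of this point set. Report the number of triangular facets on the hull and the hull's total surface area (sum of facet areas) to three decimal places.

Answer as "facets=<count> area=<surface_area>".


Hull vertices (16/17): indices [0, 1, 2, 3, 4, 5, 6, 7, 8, 9, 10, 11, 12, 13, 14, 16].

Facet areas (half cross-product norm):
  f1: (p3, p6, p7) → 23.2498
  f2: (p10, p6, p7) → 20.5800
  f3: (p1, p3, p6) → 53.5184
  f4: (p8, p14, p13) → 64.2232
  f5: (p8, p9, p13) → 30.2717
  f6: (p8, p11, p14) → 17.3479
  f7: (p8, p10, p7) → 66.7129
  f8: (p8, p11, p5) → 38.6167
  f9: (p8, p10, p5) → 59.1370
  f10: (p8, p3, p7) → 52.0553
  f11: (p8, p3, p9) → 9.4160
  f12: (p4, p14, p13) → 40.5780
  f13: (p4, p11, p14) → 9.1894
  f14: (p4, p11, p5) → 20.1530
  f15: (p12, p9, p13) → 46.7420
  f16: (p12, p3, p13) → 5.8234
  f17: (p12, p3, p9) → 75.1895
  f18: (p0, p10, p5) → 3.9829
  f19: (p0, p10, p6) → 11.8043
  f20: (p0, p1, p5) → 18.0133
  f21: (p0, p1, p6) → 39.0539
  f22: (p2, p3, p13) → 58.2769
  f23: (p2, p1, p3) → 54.9300
  f24: (p16, p4, p5) → 28.1770
  f25: (p16, p1, p5) → 20.7812
  f26: (p16, p2, p1) → 27.4624
  f27: (p16, p4, p13) → 85.9565
  f28: (p16, p2, p13) → 20.9277
Σ area = 1002.170

Euler characteristic 16−42+28 = 2 ✓

facets=28 area=1002.170


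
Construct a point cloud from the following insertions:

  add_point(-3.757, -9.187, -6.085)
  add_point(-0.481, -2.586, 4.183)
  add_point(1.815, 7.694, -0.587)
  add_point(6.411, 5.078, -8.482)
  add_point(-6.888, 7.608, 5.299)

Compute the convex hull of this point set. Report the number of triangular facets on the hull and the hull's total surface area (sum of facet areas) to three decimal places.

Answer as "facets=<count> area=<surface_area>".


facets=6 area=462.060

5 of the 5 inputs are extreme points: [0, 1, 2, 3, 4].

Per-facet area ½‖(b−a)×(c−a)‖:
  f1: (p0, p3, p4) → 157.4778
  f2: (p2, p3, p4) → 25.1513
  f3: (p1, p0, p4) → 70.7449
  f4: (p1, p2, p4) → 55.5984
  f5: (p1, p0, p3) → 99.1933
  f6: (p1, p2, p3) → 53.8947
Σ area = 462.060

Euler: V−E+F = 5−9+6 = 2.


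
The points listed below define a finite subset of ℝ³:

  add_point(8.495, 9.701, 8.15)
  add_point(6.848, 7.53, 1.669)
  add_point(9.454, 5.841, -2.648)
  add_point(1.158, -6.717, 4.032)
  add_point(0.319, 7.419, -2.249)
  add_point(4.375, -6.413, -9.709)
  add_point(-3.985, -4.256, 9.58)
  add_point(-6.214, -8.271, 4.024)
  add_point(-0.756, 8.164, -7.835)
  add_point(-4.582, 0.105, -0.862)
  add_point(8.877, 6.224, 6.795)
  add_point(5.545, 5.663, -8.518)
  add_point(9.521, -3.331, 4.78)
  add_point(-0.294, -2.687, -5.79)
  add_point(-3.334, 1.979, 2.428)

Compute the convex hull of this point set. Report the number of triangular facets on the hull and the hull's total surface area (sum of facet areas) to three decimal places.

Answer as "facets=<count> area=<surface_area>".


facets=24 area=973.931

Points on the hull: [0, 2, 3, 4, 5, 6, 7, 8, 9, 10, 11, 12, 13, 14] (14 of 15).

Facet areas (half cross-product norm):
  f1: (p6, p0, p12) → 96.5334
  f2: (p3, p5, p7) → 51.7936
  f3: (p3, p5, p12) → 63.2855
  f4: (p3, p6, p7) → 24.6636
  f5: (p3, p6, p12) → 32.6165
  f6: (p10, p0, p12) → 3.0535
  f7: (p13, p5, p7) → 39.5116
  f8: (p13, p8, p5) → 35.4923
  f9: (p2, p10, p0) → 16.2455
  f10: (p2, p5, p12) → 83.5232
  f11: (p2, p10, p12) → 44.8730
  f12: (p9, p6, p7) → 35.0769
  f13: (p9, p13, p7) → 34.7158
  f14: (p9, p13, p8) → 37.6539
  f15: (p14, p6, p0) → 72.0910
  f16: (p14, p9, p8) → 22.5183
  f17: (p14, p9, p6) → 18.1372
  f18: (p11, p8, p5) → 39.8133
  f19: (p11, p2, p5) → 42.4512
  f20: (p11, p8, p0) → 59.2668
  f21: (p11, p2, p0) → 27.1633
  f22: (p4, p8, p0) → 20.5106
  f23: (p4, p14, p0) → 53.9407
  f24: (p4, p14, p8) → 19.0006
Σ area = 973.931

Check V−E+F: 14 − 36 + 24 = 2.


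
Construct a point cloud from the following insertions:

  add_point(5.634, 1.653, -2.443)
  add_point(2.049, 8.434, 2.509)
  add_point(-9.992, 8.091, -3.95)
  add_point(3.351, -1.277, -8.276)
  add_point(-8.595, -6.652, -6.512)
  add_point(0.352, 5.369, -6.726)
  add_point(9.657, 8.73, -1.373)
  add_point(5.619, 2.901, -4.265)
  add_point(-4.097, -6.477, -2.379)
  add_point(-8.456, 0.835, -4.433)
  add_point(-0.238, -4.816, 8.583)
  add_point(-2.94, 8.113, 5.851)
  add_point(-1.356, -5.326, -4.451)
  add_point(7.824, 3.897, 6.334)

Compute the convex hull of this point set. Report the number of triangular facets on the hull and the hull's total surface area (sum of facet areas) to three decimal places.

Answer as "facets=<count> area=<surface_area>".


12 of the 14 inputs are extreme points: [0, 1, 2, 3, 4, 5, 6, 8, 10, 11, 12, 13].

Area of each hull facet:
  f1: (p10, p4, p2) → 127.5537
  f2: (p11, p10, p2) → 78.1798
  f3: (p1, p6, p2) → 47.9714
  f4: (p1, p11, p2) → 36.2842
  f5: (p1, p11, p6) → 3.0702
  f6: (p13, p11, p6) → 53.6408
  f7: (p13, p11, p10) → 65.4681
  f8: (p13, p3, p10) → 94.4119
  f9: (p5, p4, p2) → 77.0973
  f10: (p5, p3, p4) → 49.2438
  f11: (p5, p6, p2) → 50.5781
  f12: (p5, p3, p6) → 41.9032
  f13: (p12, p3, p4) → 22.9687
  f14: (p12, p3, p10) → 42.7386
  f15: (p0, p3, p6) → 21.8867
  f16: (p0, p13, p6) → 34.2578
  f17: (p0, p13, p3) → 7.3124
  f18: (p8, p10, p4) → 17.2003
  f19: (p8, p12, p4) → 10.8931
  f20: (p8, p12, p10) → 20.6467
Σ area = 903.307

Euler characteristic 12−30+20 = 2 ✓

facets=20 area=903.307


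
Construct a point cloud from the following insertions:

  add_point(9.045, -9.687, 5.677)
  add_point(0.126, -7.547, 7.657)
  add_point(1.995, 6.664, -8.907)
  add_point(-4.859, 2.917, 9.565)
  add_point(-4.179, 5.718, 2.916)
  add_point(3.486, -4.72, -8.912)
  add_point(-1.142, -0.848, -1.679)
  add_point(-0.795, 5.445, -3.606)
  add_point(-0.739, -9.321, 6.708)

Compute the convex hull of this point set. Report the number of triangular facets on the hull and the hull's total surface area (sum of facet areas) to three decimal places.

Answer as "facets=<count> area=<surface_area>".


facets=14 area=681.004

9 of the 9 inputs are extreme points: [0, 1, 2, 3, 4, 5, 6, 7, 8].

Facet areas (half cross-product norm):
  f1: (p2, p0, p3) → 182.5963
  f2: (p5, p2, p0) → 88.3005
  f3: (p8, p5, p0) → 77.9757
  f4: (p4, p2, p3) → 22.8398
  f5: (p4, p8, p3) → 47.5126
  f6: (p1, p0, p3) → 42.3101
  f7: (p1, p8, p3) → 10.0472
  f8: (p1, p8, p0) → 10.2239
  f9: (p7, p4, p2) → 5.2976
  f10: (p6, p8, p5) → 54.6580
  f11: (p6, p4, p8) → 50.2892
  f12: (p6, p7, p4) → 23.4716
  f13: (p6, p5, p2) → 47.6794
  f14: (p6, p7, p2) → 17.8026
Σ area = 681.004

Euler characteristic 9−21+14 = 2 ✓


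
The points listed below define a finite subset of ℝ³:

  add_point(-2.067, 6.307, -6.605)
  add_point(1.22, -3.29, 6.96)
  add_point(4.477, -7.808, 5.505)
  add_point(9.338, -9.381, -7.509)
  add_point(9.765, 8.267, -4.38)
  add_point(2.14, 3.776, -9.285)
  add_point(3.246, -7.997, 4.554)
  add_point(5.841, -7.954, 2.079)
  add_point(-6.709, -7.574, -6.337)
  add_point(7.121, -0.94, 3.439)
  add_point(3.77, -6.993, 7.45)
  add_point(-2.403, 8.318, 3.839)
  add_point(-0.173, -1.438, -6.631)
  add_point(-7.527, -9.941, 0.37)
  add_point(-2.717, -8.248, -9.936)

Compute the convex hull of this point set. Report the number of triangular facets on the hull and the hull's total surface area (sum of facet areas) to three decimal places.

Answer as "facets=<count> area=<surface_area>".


Points on the hull: [0, 1, 2, 3, 4, 5, 7, 8, 9, 10, 11, 13, 14] (13 of 15).

Area of each hull facet:
  f1: (p0, p11, p4) → 63.8544
  f2: (p1, p11, p13) → 79.4567
  f3: (p1, p10, p13) → 28.9712
  f4: (p1, p10, p11) → 9.1463
  f5: (p9, p3, p4) → 86.2879
  f6: (p9, p11, p4) → 77.0666
  f7: (p9, p10, p11) → 51.9280
  f8: (p8, p11, p13) → 67.9481
  f9: (p8, p0, p11) → 76.9926
  f10: (p5, p3, p4) → 76.3661
  f11: (p5, p0, p4) → 28.0428
  f12: (p2, p9, p10) → 8.4995
  f13: (p2, p10, p13) → 14.6229
  f14: (p2, p3, p13) → 92.2898
  f15: (p14, p5, p3) → 76.7245
  f16: (p14, p3, p13) → 69.2788
  f17: (p14, p8, p13) → 14.4734
  f18: (p14, p8, p0) → 39.3239
  f19: (p14, p5, p0) → 35.8358
  f20: (p7, p9, p3) → 36.2280
  f21: (p7, p2, p3) → 1.9646
  f22: (p7, p2, p9) → 13.2478
Σ area = 1048.550

Euler: V−E+F = 13−33+22 = 2.

facets=22 area=1048.550


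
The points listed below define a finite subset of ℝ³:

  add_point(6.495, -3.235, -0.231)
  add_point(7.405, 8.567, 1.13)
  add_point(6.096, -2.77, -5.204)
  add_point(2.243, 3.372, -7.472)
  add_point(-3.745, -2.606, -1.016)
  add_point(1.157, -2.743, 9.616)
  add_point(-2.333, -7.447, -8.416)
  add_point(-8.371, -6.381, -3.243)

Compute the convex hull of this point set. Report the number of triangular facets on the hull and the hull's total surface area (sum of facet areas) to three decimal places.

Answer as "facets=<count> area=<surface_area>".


facets=10 area=587.157

Hull vertices (7/8): indices [0, 1, 2, 3, 5, 6, 7].

Area of each hull facet:
  f1: (p5, p1, p7) → 126.7865
  f2: (p5, p6, p7) → 65.5162
  f3: (p0, p5, p1) → 66.4066
  f4: (p0, p5, p6) → 69.2530
  f5: (p3, p1, p7) → 77.5067
  f6: (p3, p6, p7) → 46.9356
  f7: (p2, p0, p6) → 23.9657
  f8: (p2, p3, p6) → 38.1986
  f9: (p2, p0, p1) → 29.8394
  f10: (p2, p3, p1) → 42.7487
Σ area = 587.157

Check V−E+F: 7 − 15 + 10 = 2.


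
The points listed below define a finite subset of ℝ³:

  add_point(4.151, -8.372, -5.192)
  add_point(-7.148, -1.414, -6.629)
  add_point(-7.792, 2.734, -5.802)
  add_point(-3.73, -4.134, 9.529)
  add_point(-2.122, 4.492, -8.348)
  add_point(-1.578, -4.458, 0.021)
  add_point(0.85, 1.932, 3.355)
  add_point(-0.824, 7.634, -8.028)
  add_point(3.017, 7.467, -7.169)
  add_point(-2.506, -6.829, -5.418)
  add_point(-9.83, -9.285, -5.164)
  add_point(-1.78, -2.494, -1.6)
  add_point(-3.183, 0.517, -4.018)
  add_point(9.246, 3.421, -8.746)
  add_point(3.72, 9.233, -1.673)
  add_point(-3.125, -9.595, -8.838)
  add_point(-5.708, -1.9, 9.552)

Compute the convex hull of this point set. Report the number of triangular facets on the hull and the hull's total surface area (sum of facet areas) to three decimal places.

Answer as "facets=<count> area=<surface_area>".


facets=22 area=925.546

Extreme-point indices: [0, 1, 2, 3, 4, 6, 7, 8, 10, 13, 14, 15, 16] — 13 of 17 on the boundary.

Per-facet area ½‖(b−a)×(c−a)‖:
  f1: (p6, p14, p13) → 49.6154
  f2: (p15, p0, p10) → 26.1719
  f3: (p15, p0, p13) → 51.3519
  f4: (p8, p14, p13) → 21.3260
  f5: (p8, p7, p13) → 9.4125
  f6: (p8, p7, p14) → 10.8864
  f7: (p2, p16, p10) → 93.8433
  f8: (p2, p16, p14) → 108.2713
  f9: (p2, p7, p14) → 32.7366
  f10: (p3, p16, p10) → 24.9484
  f11: (p3, p0, p10) → 108.2448
  f12: (p3, p16, p14) → 27.3007
  f13: (p3, p6, p14) → 11.1534
  f14: (p3, p0, p13) → 112.8289
  f15: (p3, p6, p13) → 38.9927
  f16: (p4, p7, p13) → 18.6756
  f17: (p4, p15, p13) → 80.7029
  f18: (p4, p2, p7) → 9.2303
  f19: (p1, p4, p15) → 35.2191
  f20: (p1, p4, p2) → 13.7962
  f21: (p1, p15, p10) → 30.5630
  f22: (p1, p2, p10) → 10.2747
Σ area = 925.546

Euler characteristic 13−33+22 = 2 ✓


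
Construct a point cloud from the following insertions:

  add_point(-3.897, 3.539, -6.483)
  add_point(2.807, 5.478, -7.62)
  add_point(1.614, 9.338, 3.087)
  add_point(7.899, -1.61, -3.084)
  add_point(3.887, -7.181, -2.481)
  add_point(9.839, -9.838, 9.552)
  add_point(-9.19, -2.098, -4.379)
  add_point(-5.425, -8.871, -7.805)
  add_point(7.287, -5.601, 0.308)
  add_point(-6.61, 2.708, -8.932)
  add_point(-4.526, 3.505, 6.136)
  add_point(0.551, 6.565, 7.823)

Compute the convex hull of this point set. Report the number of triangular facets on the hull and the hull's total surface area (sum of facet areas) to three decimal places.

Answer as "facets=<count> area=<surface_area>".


11 of the 12 inputs are extreme points: [1, 2, 3, 4, 5, 6, 7, 8, 9, 10, 11].

Triangle areas on the boundary:
  f1: (p7, p5, p6) → 97.9777
  f2: (p7, p9, p6) → 29.8816
  f3: (p10, p5, p6) → 126.5371
  f4: (p10, p9, p6) → 45.2364
  f5: (p10, p9, p2) → 67.0566
  f6: (p1, p9, p2) → 56.2620
  f7: (p1, p7, p9) → 57.0825
  f8: (p11, p2, p5) → 48.1626
  f9: (p11, p10, p5) → 58.3326
  f10: (p11, p10, p2) → 16.9727
  f11: (p3, p2, p5) → 106.1187
  f12: (p3, p1, p2) → 55.7692
  f13: (p3, p1, p7) → 75.8339
  f14: (p4, p7, p5) → 47.0592
  f15: (p4, p3, p7) → 30.4244
  f16: (p8, p3, p5) → 14.7932
  f17: (p8, p4, p5) → 20.1816
  f18: (p8, p4, p3) → 12.3089
Σ area = 965.991

Check V−E+F: 11 − 27 + 18 = 2.

facets=18 area=965.991


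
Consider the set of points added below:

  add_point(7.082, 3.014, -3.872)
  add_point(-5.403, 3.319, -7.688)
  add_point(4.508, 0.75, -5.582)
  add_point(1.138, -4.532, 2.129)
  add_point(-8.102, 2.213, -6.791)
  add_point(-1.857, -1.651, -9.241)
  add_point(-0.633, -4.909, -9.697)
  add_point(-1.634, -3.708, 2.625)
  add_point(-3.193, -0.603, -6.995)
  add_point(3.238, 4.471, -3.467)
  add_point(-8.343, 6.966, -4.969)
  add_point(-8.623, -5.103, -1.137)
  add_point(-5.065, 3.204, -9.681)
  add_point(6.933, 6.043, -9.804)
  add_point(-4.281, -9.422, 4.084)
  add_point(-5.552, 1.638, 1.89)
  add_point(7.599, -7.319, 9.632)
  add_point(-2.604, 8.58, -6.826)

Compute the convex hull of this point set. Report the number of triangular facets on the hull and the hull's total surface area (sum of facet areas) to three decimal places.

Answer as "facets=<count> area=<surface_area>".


facets=20 area=882.610

Points on the hull: [0, 4, 6, 9, 10, 11, 12, 13, 14, 15, 16, 17] (12 of 18).

Triangle areas on the boundary:
  f1: (p6, p13, p16) → 139.7302
  f2: (p15, p17, p16) → 91.2916
  f3: (p0, p13, p16) → 10.2095
  f4: (p14, p6, p11) → 46.8114
  f5: (p14, p6, p16) → 98.5763
  f6: (p14, p15, p11) → 32.1996
  f7: (p14, p15, p16) → 75.3123
  f8: (p10, p15, p11) → 36.3519
  f9: (p10, p15, p17) → 28.3573
  f10: (p9, p13, p17) → 29.4456
  f11: (p9, p0, p13) → 13.6993
  f12: (p9, p17, p16) → 40.7049
  f13: (p9, p0, p16) → 34.6558
  f14: (p12, p6, p13) → 54.9639
  f15: (p12, p13, p17) → 33.8340
  f16: (p12, p10, p17) → 18.5377
  f17: (p4, p10, p11) → 20.2141
  f18: (p4, p12, p10) → 10.9574
  f19: (p4, p6, p11) → 47.0336
  f20: (p4, p12, p6) → 19.7238
Σ area = 882.610

Check V−E+F: 12 − 30 + 20 = 2.


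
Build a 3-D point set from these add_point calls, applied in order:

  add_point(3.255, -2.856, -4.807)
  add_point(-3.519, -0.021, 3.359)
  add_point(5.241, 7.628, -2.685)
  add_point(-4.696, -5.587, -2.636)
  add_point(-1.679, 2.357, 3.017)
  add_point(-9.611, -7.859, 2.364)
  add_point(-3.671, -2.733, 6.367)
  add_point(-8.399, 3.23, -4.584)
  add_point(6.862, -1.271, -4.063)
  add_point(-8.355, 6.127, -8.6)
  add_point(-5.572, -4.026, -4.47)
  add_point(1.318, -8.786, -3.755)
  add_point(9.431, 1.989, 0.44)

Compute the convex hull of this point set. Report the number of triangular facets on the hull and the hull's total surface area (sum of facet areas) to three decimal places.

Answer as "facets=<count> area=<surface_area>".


facets=18 area=700.942

Extreme-point indices: [0, 2, 4, 5, 6, 7, 8, 9, 10, 11, 12] — 11 of 13 on the boundary.

Per-facet area ½‖(b−a)×(c−a)‖:
  f1: (p10, p9, p5) → 41.2704
  f2: (p10, p11, p5) → 36.9708
  f3: (p10, p11, p9) → 31.8978
  f4: (p8, p11, p12) → 21.6737
  f5: (p6, p4, p12) → 33.6032
  f6: (p6, p11, p5) → 52.3590
  f7: (p6, p11, p12) → 83.9660
  f8: (p2, p4, p12) → 38.8966
  f9: (p2, p4, p9) → 69.5806
  f10: (p2, p8, p12) → 23.3218
  f11: (p2, p8, p9) → 68.1779
  f12: (p0, p11, p9) → 44.6971
  f13: (p0, p8, p9) → 26.3040
  f14: (p0, p8, p11) → 9.9996
  f15: (p7, p4, p9) → 19.1687
  f16: (p7, p6, p4) → 31.5786
  f17: (p7, p9, p5) → 12.5056
  f18: (p7, p6, p5) → 54.9702
Σ area = 700.942

Check V−E+F: 11 − 27 + 18 = 2.


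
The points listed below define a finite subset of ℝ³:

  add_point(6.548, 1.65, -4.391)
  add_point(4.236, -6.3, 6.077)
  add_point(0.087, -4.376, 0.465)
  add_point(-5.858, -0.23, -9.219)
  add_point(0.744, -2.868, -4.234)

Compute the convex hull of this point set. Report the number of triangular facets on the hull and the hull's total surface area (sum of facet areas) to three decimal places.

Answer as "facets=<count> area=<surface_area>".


Extreme-point indices: [0, 1, 2, 3, 4] — 5 of 5 on the boundary.

Area of each hull facet:
  f1: (p1, p0, p3) → 89.6510
  f2: (p2, p1, p3) → 5.0288
  f3: (p4, p0, p3) → 29.2594
  f4: (p4, p2, p3) → 18.2810
  f5: (p4, p1, p0) → 41.9578
  f6: (p4, p2, p1) → 12.1897
Σ area = 196.368

Check V−E+F: 5 − 9 + 6 = 2.

facets=6 area=196.368


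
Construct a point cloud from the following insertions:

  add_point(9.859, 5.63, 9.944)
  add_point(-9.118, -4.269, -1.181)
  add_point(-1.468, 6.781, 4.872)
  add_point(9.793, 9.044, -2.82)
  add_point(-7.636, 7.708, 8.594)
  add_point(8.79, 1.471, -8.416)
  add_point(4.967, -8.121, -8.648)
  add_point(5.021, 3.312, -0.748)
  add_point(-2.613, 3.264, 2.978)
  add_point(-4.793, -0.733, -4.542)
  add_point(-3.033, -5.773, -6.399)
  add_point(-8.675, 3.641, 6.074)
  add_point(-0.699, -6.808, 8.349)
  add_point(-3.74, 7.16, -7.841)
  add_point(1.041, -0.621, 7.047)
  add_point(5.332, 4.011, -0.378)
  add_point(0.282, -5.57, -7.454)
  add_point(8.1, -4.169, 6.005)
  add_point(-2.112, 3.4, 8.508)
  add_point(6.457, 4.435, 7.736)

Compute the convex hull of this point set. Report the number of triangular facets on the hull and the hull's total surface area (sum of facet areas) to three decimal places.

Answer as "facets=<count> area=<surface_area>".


facets=18 area=1257.859

Points on the hull: [0, 1, 3, 4, 5, 6, 10, 11, 12, 13, 17] (11 of 20).

Triangle areas on the boundary:
  f1: (p4, p3, p0) → 116.0357
  f2: (p12, p6, p1) → 102.4163
  f3: (p12, p4, p0) → 120.3860
  f4: (p17, p12, p0) → 48.1467
  f5: (p17, p12, p6) → 73.4355
  f6: (p11, p12, p1) → 64.4548
  f7: (p11, p12, p4) → 29.3906
  f8: (p10, p6, p1) → 14.7568
  f9: (p5, p17, p6) → 75.4624
  f10: (p5, p3, p0) → 58.2492
  f11: (p5, p17, p0) → 82.9758
  f12: (p13, p4, p3) → 122.0311
  f13: (p13, p5, p3) → 62.9930
  f14: (p13, p11, p4) → 36.3241
  f15: (p13, p11, p1) → 73.4041
  f16: (p13, p10, p1) → 52.5213
  f17: (p13, p10, p6) → 53.8302
  f18: (p13, p5, p6) → 71.0453
Σ area = 1257.859

Check V−E+F: 11 − 27 + 18 = 2.


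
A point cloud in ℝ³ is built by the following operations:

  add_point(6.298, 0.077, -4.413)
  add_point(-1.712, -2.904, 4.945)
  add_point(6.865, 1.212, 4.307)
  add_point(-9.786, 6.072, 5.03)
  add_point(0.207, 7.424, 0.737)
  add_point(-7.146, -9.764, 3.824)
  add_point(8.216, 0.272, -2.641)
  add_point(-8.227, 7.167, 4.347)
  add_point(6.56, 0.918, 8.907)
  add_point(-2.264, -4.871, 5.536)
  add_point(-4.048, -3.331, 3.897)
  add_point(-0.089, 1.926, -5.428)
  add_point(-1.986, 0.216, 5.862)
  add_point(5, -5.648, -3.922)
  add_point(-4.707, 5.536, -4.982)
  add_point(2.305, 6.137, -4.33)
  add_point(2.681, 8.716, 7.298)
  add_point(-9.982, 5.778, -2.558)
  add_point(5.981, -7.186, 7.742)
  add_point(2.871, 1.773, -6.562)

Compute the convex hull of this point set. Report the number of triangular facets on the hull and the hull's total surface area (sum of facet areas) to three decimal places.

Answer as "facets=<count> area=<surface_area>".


facets=26 area=943.433

Extreme-point indices: [0, 3, 4, 5, 6, 7, 8, 11, 13, 14, 15, 16, 17, 18, 19] — 15 of 20 on the boundary.

Facet areas (half cross-product norm):
  f1: (p13, p18, p6) → 40.2307
  f2: (p13, p18, p5) → 77.6217
  f3: (p15, p16, p6) → 50.5122
  f4: (p3, p5, p17) → 60.7867
  f5: (p11, p5, p17) → 86.9894
  f6: (p11, p13, p5) → 68.6278
  f7: (p4, p15, p16) → 13.5100
  f8: (p7, p3, p17) → 7.3417
  f9: (p7, p3, p16) → 7.9754
  f10: (p7, p4, p17) → 32.9490
  f11: (p7, p4, p16) → 32.6948
  f12: (p8, p3, p16) → 55.1335
  f13: (p8, p18, p5) → 54.7670
  f14: (p8, p3, p5) → 128.0773
  f15: (p8, p16, p6) → 51.6193
  f16: (p8, p18, p6) → 47.1231
  f17: (p14, p11, p17) → 10.8878
  f18: (p14, p4, p17) → 21.8240
  f19: (p14, p4, p15) → 19.1839
  f20: (p19, p15, p6) → 16.7634
  f21: (p19, p11, p13) → 12.7546
  f22: (p19, p14, p15) → 17.4371
  f23: (p19, p14, p11) → 5.7255
  f24: (p0, p13, p6) → 7.5904
  f25: (p0, p19, p6) → 2.7797
  f26: (p0, p19, p13) → 12.5272
Σ area = 943.433

Check V−E+F: 15 − 39 + 26 = 2.


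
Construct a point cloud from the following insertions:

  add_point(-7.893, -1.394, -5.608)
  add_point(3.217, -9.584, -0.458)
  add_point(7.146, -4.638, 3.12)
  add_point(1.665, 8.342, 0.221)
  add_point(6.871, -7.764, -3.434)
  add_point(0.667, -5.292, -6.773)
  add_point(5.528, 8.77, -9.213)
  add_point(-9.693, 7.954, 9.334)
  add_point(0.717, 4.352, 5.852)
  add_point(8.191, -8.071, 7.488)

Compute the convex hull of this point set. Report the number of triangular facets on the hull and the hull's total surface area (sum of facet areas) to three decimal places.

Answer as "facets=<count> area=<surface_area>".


facets=14 area=962.605

Points on the hull: [0, 1, 3, 4, 5, 6, 7, 8, 9] (9 of 10).

Facet areas (half cross-product norm):
  f1: (p1, p9, p7) → 111.5772
  f2: (p0, p6, p7) → 152.2794
  f3: (p0, p1, p7) → 130.1336
  f4: (p3, p6, p7) → 36.0134
  f5: (p3, p6, p9) → 94.1263
  f6: (p4, p6, p9) → 90.1126
  f7: (p4, p1, p9) → 23.9467
  f8: (p8, p9, p7) → 60.7364
  f9: (p8, p3, p7) → 39.5241
  f10: (p8, p3, p9) → 43.7536
  f11: (p5, p0, p1) → 34.8117
  f12: (p5, p4, p1) → 18.4050
  f13: (p5, p0, p6) → 71.2600
  f14: (p5, p4, p6) → 55.9252
Σ area = 962.605

Check V−E+F: 9 − 21 + 14 = 2.


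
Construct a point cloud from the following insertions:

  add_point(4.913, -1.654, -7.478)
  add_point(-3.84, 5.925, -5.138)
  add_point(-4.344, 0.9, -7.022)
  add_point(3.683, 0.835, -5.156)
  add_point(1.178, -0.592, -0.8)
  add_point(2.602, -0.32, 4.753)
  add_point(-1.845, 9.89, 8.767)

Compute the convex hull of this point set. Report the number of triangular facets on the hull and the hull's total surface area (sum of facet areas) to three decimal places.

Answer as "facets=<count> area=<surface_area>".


Hull vertices (7/7): indices [0, 1, 2, 3, 4, 5, 6].

Per-facet area ½‖(b−a)×(c−a)‖:
  f1: (p1, p0, p2) → 25.5136
  f2: (p1, p6, p2) → 31.5003
  f3: (p5, p6, p2) → 81.2151
  f4: (p3, p1, p0) → 12.2307
  f5: (p3, p1, p6) → 66.2346
  f6: (p3, p5, p0) → 14.6487
  f7: (p3, p5, p6) → 57.0852
  f8: (p4, p0, p2) → 31.1790
  f9: (p4, p5, p2) → 12.1253
  f10: (p4, p5, p0) → 15.3142
Σ area = 347.047

Euler: V−E+F = 7−15+10 = 2.

facets=10 area=347.047


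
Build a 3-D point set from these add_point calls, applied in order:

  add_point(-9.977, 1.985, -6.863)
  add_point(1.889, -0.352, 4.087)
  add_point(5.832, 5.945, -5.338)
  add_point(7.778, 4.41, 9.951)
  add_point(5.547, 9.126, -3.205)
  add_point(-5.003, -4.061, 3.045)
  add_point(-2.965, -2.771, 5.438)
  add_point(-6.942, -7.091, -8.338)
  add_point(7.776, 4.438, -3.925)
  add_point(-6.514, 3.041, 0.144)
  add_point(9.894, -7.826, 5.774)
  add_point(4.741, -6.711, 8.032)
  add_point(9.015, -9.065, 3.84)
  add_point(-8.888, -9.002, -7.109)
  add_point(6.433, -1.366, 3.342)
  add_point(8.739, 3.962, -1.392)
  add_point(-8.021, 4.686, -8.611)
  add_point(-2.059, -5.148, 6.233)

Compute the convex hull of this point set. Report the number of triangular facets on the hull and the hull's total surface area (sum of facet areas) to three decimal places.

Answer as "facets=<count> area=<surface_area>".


Hull vertices (16/18): indices [0, 2, 3, 4, 5, 6, 7, 8, 9, 10, 11, 12, 13, 15, 16, 17].

Per-facet area ½‖(b−a)×(c−a)‖:
  f1: (p9, p3, p4) → 95.7835
  f2: (p11, p3, p10) → 33.5102
  f3: (p11, p17, p3) → 41.9705
  f4: (p16, p9, p0) → 14.7902
  f5: (p16, p9, p4) → 61.9769
  f6: (p5, p9, p0) → 29.4827
  f7: (p6, p17, p3) → 18.1430
  f8: (p6, p9, p3) → 58.1536
  f9: (p6, p5, p17) → 4.5147
  f10: (p6, p5, p9) → 13.2762
  f11: (p13, p11, p17) → 45.5115
  f12: (p13, p5, p17) → 18.5505
  f13: (p13, p5, p0) → 60.4792
  f14: (p13, p16, p0) → 15.7619
  f15: (p13, p16, p7) → 14.3363
  f16: (p12, p8, p7) → 140.9376
  f17: (p12, p13, p7) → 29.5347
  f18: (p12, p11, p10) → 7.0262
  f19: (p12, p13, p11) → 65.7224
  f20: (p15, p3, p10) → 69.3973
  f21: (p15, p12, p10) → 17.0221
  f22: (p15, p12, p8) → 16.6103
  f23: (p15, p3, p4) → 35.2827
  f24: (p15, p8, p4) → 7.0954
  f25: (p2, p16, p7) → 84.5199
  f26: (p2, p8, p7) → 25.8072
  f27: (p2, p16, p4) → 27.2140
  f28: (p2, p8, p4) → 5.3207
Σ area = 1057.731

Euler characteristic 16−42+28 = 2 ✓

facets=28 area=1057.731


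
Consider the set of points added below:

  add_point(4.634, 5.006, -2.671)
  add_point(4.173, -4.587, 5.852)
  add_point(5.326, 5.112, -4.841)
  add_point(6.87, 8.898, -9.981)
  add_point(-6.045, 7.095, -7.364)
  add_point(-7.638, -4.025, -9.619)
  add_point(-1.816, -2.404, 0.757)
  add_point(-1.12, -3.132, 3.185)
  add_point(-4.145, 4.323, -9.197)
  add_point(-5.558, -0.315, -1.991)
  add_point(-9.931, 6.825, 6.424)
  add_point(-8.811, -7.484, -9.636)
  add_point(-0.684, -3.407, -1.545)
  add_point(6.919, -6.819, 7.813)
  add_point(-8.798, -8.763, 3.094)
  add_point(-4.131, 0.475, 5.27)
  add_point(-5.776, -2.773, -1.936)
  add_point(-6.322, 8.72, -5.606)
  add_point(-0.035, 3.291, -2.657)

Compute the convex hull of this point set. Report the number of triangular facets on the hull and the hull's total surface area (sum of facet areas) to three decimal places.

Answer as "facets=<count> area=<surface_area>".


facets=16 area=1105.519

Points on the hull: [0, 3, 4, 5, 8, 10, 11, 13, 14, 17] (10 of 19).

Area of each hull facet:
  f1: (p14, p13, p10) → 131.2778
  f2: (p11, p14, p10) → 101.6069
  f3: (p11, p3, p13) → 234.9708
  f4: (p11, p14, p13) → 101.6847
  f5: (p0, p13, p10) → 136.3610
  f6: (p0, p3, p10) → 58.0544
  f7: (p0, p3, p13) → 35.1528
  f8: (p17, p3, p10) → 72.5507
  f9: (p17, p11, p10) → 107.1268
  f10: (p4, p17, p11) → 12.0856
  f11: (p4, p17, p3) → 15.8103
  f12: (p4, p8, p3) → 22.3602
  f13: (p5, p4, p11) → 5.5122
  f14: (p5, p4, p8) → 15.0342
  f15: (p5, p11, p3) → 17.5309
  f16: (p5, p8, p3) → 38.4001
Σ area = 1105.519

Check V−E+F: 10 − 24 + 16 = 2.


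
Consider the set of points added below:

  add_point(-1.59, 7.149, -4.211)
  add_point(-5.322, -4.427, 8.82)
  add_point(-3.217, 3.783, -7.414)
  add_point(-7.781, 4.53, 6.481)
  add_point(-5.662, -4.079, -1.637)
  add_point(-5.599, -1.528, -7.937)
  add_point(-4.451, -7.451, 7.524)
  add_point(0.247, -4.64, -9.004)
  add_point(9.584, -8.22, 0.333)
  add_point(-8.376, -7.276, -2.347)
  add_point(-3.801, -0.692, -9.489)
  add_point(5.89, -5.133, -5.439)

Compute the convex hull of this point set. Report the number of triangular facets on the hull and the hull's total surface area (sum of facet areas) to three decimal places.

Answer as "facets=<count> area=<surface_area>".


facets=18 area=769.992

11 of the 12 inputs are extreme points: [0, 1, 2, 3, 5, 6, 7, 8, 9, 10, 11].

Area of each hull facet:
  f1: (p7, p8, p9) → 76.5400
  f2: (p6, p8, p9) → 83.4999
  f3: (p6, p1, p9) → 17.5297
  f4: (p6, p1, p8) → 24.0710
  f5: (p3, p1, p9) → 56.9549
  f6: (p3, p0, p8) → 122.9829
  f7: (p3, p1, p8) → 80.2104
  f8: (p11, p0, p8) → 45.6896
  f9: (p11, p7, p8) → 13.0991
  f10: (p2, p10, p7) → 12.1475
  f11: (p2, p11, p0) → 31.4351
  f12: (p2, p11, p7) → 29.5962
  f13: (p2, p3, p0) → 30.1246
  f14: (p5, p3, p9) → 61.7767
  f15: (p5, p2, p3) → 42.7918
  f16: (p5, p2, p10) → 6.2041
  f17: (p5, p7, p9) → 28.3782
  f18: (p5, p10, p7) → 6.9608
Σ area = 769.992

Euler: V−E+F = 11−27+18 = 2.


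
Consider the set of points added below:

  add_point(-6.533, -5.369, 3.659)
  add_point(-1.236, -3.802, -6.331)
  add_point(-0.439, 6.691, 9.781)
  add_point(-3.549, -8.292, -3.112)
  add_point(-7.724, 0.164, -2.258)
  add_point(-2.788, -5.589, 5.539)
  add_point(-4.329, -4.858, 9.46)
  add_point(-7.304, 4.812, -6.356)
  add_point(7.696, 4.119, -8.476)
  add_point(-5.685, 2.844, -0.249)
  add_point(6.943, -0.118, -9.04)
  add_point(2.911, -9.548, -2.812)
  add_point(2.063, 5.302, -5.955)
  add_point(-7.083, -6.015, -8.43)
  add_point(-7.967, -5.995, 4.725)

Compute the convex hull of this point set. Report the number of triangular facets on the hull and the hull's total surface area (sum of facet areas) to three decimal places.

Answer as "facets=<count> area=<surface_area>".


facets=18 area=902.044

11 of the 15 inputs are extreme points: [2, 3, 4, 6, 7, 8, 10, 11, 12, 13, 14].

Area of each hull facet:
  f1: (p2, p11, p8) → 147.2202
  f2: (p6, p11, p14) → 41.6455
  f3: (p6, p2, p14) → 34.1372
  f4: (p6, p2, p11) → 90.2000
  f5: (p3, p11, p14) → 26.9086
  f6: (p3, p13, p14) → 29.6981
  f7: (p3, p13, p11) → 17.6772
  f8: (p10, p11, p8) → 16.9813
  f9: (p10, p13, p8) → 27.9671
  f10: (p10, p13, p11) → 70.5978
  f11: (p7, p2, p14) → 112.8697
  f12: (p7, p13, p8) → 83.2579
  f13: (p4, p13, p14) → 40.6992
  f14: (p4, p7, p14) → 3.8068
  f15: (p4, p7, p13) → 27.1480
  f16: (p12, p2, p8) → 41.9252
  f17: (p12, p7, p8) → 14.6763
  f18: (p12, p7, p2) → 74.6276
Σ area = 902.044

Check V−E+F: 11 − 27 + 18 = 2.


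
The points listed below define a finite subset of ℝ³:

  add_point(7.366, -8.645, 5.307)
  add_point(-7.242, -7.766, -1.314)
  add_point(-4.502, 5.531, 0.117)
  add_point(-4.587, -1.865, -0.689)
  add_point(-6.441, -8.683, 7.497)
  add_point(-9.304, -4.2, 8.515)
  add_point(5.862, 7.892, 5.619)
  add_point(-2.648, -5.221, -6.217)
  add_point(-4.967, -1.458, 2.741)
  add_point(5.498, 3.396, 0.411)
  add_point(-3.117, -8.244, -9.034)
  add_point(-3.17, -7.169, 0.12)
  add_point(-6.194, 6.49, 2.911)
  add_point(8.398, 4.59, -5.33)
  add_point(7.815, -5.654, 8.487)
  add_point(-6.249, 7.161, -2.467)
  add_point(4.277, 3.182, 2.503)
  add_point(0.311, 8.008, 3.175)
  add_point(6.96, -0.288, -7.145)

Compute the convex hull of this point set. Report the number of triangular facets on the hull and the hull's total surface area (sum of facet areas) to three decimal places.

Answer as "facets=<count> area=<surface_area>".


facets=20 area=1095.408

12 of the 19 inputs are extreme points: [0, 1, 4, 5, 6, 10, 12, 13, 14, 15, 17, 18].

Facet areas (half cross-product norm):
  f1: (p15, p17, p13) → 53.1242
  f2: (p6, p17, p13) → 34.9938
  f3: (p6, p14, p13) → 81.3880
  f4: (p6, p14, p5) → 117.1564
  f5: (p4, p14, p5) → 37.3191
  f6: (p18, p15, p13) → 40.8529
  f7: (p18, p15, p10) → 97.7096
  f8: (p12, p15, p5) → 28.2147
  f9: (p12, p15, p17) → 18.1123
  f10: (p12, p6, p5) → 75.2213
  f11: (p12, p6, p17) → 8.7548
  f12: (p1, p15, p5) → 77.4303
  f13: (p1, p15, p10) → 65.6986
  f14: (p1, p4, p5) → 24.0516
  f15: (p1, p4, p10) → 22.0668
  f16: (p0, p4, p10) → 110.5219
  f17: (p0, p4, p14) → 30.6740
  f18: (p0, p18, p10) → 95.3821
  f19: (p0, p14, p13) → 37.1977
  f20: (p0, p18, p13) → 39.5375
Σ area = 1095.408

Check V−E+F: 12 − 30 + 20 = 2.


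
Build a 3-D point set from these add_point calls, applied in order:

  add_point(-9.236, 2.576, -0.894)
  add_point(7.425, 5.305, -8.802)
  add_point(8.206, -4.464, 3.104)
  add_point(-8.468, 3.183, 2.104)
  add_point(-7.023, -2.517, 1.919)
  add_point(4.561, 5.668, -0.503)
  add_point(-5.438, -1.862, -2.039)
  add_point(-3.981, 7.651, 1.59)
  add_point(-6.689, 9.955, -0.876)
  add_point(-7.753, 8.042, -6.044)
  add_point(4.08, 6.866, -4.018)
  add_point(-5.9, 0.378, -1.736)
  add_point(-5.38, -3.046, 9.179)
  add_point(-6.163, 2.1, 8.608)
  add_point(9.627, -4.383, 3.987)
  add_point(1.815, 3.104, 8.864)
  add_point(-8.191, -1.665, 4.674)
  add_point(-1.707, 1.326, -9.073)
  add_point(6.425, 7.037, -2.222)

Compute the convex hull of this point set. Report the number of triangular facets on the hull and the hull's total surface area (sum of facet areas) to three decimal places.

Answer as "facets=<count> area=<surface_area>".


Extreme-point indices: [0, 1, 2, 3, 4, 6, 8, 9, 12, 13, 14, 15, 16, 17, 18] — 15 of 19 on the boundary.

Area of each hull facet:
  f1: (p6, p17, p0) → 25.2050
  f2: (p9, p8, p0) → 20.2068
  f3: (p9, p17, p0) → 35.9697
  f4: (p9, p1, p8) → 43.9349
  f5: (p9, p1, p17) → 45.4263
  f6: (p18, p1, p14) → 45.1581
  f7: (p18, p1, p8) → 44.4183
  f8: (p3, p8, p0) → 11.8742
  f9: (p3, p13, p8) → 24.0501
  f10: (p2, p6, p17) → 63.4357
  f11: (p2, p1, p14) → 11.7240
  f12: (p2, p1, p17) → 75.4984
  f13: (p15, p13, p8) → 49.5763
  f14: (p15, p18, p8) → 79.0822
  f15: (p15, p18, p14) → 68.5727
  f16: (p12, p2, p14) → 10.4384
  f17: (p12, p15, p14) → 55.8962
  f18: (p12, p15, p13) → 21.0547
  f19: (p4, p2, p6) → 31.9445
  f20: (p4, p12, p2) → 54.7800
  f21: (p4, p6, p0) → 12.2560
  f22: (p16, p4, p0) → 9.6749
  f23: (p16, p4, p12) → 7.5529
  f24: (p16, p3, p0) → 8.2987
  f25: (p16, p3, p13) → 15.5057
  f26: (p16, p12, p13) → 13.0798
Σ area = 884.614

Euler: V−E+F = 15−39+26 = 2.

facets=26 area=884.614


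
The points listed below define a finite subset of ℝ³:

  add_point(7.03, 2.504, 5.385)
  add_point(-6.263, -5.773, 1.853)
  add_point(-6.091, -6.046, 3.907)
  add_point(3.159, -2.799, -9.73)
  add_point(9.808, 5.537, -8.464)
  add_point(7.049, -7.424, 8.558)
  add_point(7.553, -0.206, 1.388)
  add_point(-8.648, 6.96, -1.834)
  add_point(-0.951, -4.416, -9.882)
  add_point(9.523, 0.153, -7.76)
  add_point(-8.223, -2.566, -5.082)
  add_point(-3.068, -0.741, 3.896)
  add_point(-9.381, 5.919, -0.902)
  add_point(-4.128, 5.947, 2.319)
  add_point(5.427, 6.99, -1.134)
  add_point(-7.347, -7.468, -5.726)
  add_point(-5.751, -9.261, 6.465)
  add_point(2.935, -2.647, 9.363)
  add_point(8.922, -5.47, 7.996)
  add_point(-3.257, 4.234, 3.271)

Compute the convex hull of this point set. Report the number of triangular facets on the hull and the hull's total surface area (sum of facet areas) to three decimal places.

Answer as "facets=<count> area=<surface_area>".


facets=26 area=1090.945

Extreme-point indices: [0, 3, 4, 5, 7, 8, 9, 10, 12, 13, 14, 15, 16, 17, 18] — 15 of 20 on the boundary.

Area of each hull facet:
  f1: (p7, p8, p4) → 115.3268
  f2: (p14, p0, p4) → 30.4914
  f3: (p14, p7, p4) → 54.1074
  f4: (p10, p7, p12) → 7.2347
  f5: (p10, p16, p12) → 64.4263
  f6: (p10, p15, p16) → 31.1721
  f7: (p10, p7, p8) → 41.0289
  f8: (p10, p15, p8) → 20.3534
  f9: (p13, p17, p0) → 45.7427
  f10: (p13, p7, p12) → 4.8415
  f11: (p13, p16, p12) → 48.7725
  f12: (p13, p17, p16) → 73.3110
  f13: (p13, p14, p0) → 40.8016
  f14: (p13, p14, p7) → 28.5692
  f15: (p5, p17, p16) → 35.8833
  f16: (p5, p15, p16) → 78.5370
  f17: (p5, p15, p8) → 81.6712
  f18: (p18, p17, p0) → 24.8166
  f19: (p18, p5, p17) → 8.7650
  f20: (p18, p0, p4) → 55.6911
  f21: (p18, p9, p4) → 40.4952
  f22: (p18, p9, p5) → 20.6270
  f23: (p3, p5, p8) → 42.1830
  f24: (p3, p9, p5) → 66.0981
  f25: (p3, p8, p4) → 11.9466
  f26: (p3, p9, p4) → 18.0512
Σ area = 1090.945

Check V−E+F: 15 − 39 + 26 = 2.


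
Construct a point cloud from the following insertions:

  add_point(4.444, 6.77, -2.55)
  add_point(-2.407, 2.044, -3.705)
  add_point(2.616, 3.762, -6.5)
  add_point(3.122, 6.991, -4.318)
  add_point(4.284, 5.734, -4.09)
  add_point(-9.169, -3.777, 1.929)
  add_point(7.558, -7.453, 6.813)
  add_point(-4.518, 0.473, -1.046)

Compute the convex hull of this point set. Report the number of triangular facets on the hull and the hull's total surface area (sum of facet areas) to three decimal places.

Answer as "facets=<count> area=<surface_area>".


8 of the 8 inputs are extreme points: [0, 1, 2, 3, 4, 5, 6, 7].

Per-facet area ½‖(b−a)×(c−a)‖:
  f1: (p2, p6, p5) → 130.5387
  f2: (p0, p6, p5) → 134.6371
  f3: (p0, p3, p5) → 19.3551
  f4: (p1, p2, p5) → 10.5157
  f5: (p1, p2, p3) → 11.7465
  f6: (p4, p2, p3) → 3.0502
  f7: (p4, p0, p3) → 1.5624
  f8: (p4, p2, p6) → 30.6367
  f9: (p4, p0, p6) → 16.1239
  f10: (p7, p3, p5) → 4.7734
  f11: (p7, p1, p5) → 4.5754
  f12: (p7, p1, p3) → 9.1032
Σ area = 376.618

Euler: V−E+F = 8−18+12 = 2.

facets=12 area=376.618


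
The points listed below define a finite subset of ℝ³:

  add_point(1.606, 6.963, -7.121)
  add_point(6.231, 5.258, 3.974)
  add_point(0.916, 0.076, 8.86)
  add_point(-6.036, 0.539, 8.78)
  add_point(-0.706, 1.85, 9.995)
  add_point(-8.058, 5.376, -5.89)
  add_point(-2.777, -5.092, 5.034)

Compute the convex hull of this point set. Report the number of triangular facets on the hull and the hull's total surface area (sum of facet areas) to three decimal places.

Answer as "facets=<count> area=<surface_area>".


Hull vertices (7/7): indices [0, 1, 2, 3, 4, 5, 6].

Facet areas (half cross-product norm):
  f1: (p4, p1, p5) → 82.7537
  f2: (p0, p1, p5) → 58.2187
  f3: (p0, p6, p5) → 78.3891
  f4: (p0, p6, p1) → 83.3146
  f5: (p3, p6, p5) → 57.5159
  f6: (p3, p4, p5) → 42.3514
  f7: (p2, p6, p1) → 29.8928
  f8: (p2, p4, p1) → 11.5468
  f9: (p2, p3, p6) → 22.9849
  f10: (p2, p3, p4) → 7.0518
Σ area = 474.020

Euler: V−E+F = 7−15+10 = 2.

facets=10 area=474.020


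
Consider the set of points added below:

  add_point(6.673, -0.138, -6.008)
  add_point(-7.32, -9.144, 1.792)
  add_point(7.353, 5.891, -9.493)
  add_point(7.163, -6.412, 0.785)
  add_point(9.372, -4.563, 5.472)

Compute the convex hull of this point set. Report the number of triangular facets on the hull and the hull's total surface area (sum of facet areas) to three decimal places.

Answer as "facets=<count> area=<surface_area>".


Extreme-point indices: [0, 1, 2, 3, 4] — 5 of 5 on the boundary.

Triangle areas on the boundary:
  f1: (p2, p4, p1) → 161.2131
  f2: (p0, p2, p1) → 45.4285
  f3: (p3, p4, p1) → 37.2838
  f4: (p3, p0, p1) → 67.8752
  f5: (p3, p2, p4) → 42.2917
  f6: (p3, p0, p2) → 10.6841
Σ area = 364.776

Check V−E+F: 5 − 9 + 6 = 2.

facets=6 area=364.776


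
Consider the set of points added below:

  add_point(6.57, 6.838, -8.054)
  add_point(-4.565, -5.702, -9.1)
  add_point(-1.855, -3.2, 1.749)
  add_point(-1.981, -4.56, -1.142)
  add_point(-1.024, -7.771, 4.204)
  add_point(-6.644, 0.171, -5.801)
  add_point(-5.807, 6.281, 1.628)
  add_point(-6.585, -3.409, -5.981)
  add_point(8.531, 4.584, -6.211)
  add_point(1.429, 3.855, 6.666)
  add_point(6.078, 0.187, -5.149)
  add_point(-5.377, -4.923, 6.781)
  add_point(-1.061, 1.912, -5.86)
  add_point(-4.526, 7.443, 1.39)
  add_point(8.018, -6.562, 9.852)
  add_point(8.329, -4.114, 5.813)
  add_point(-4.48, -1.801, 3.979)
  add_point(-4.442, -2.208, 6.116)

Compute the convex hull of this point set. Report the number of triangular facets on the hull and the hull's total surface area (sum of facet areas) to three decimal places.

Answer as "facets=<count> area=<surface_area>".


facets=24 area=865.993

Points on the hull: [0, 1, 4, 5, 6, 7, 8, 9, 10, 11, 13, 14, 15, 17] (14 of 18).

Triangle areas on the boundary:
  f1: (p0, p13, p5) → 72.1387
  f2: (p0, p1, p5) → 52.7279
  f3: (p0, p1, p8) → 29.4060
  f4: (p9, p14, p8) → 93.7195
  f5: (p9, p0, p8) → 25.2008
  f6: (p9, p0, p13) → 62.9695
  f7: (p9, p11, p14) → 66.6957
  f8: (p6, p13, p5) → 7.7961
  f9: (p6, p11, p5) → 57.6756
  f10: (p6, p9, p13) → 7.5383
  f11: (p10, p1, p8) → 22.6143
  f12: (p10, p1, p14) → 103.9938
  f13: (p7, p11, p5) → 23.0827
  f14: (p7, p1, p5) → 6.4425
  f15: (p7, p1, p11) → 22.5173
  f16: (p4, p11, p14) → 29.2544
  f17: (p4, p1, p14) → 53.2889
  f18: (p4, p1, p11) → 39.8851
  f19: (p17, p9, p11) → 6.2358
  f20: (p17, p6, p11) → 7.1481
  f21: (p17, p6, p9) → 35.5279
  f22: (p15, p14, p8) → 3.3869
  f23: (p15, p10, p8) → 28.1923
  f24: (p15, p10, p14) → 8.5546
Σ area = 865.993

Euler: V−E+F = 14−36+24 = 2.
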